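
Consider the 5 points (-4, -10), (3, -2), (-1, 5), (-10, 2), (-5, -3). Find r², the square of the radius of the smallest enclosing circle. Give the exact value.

2925/49

The minimum enclosing circle is determined by three boundary points: (-4, -10), (-1, 5), (-10, 2).
Their circumcentre is (-25/7, -16/7) with r² = 2925/49.
The farthest remaining point (3, -2) is at distance² 2120/49 ≤ 2925/49.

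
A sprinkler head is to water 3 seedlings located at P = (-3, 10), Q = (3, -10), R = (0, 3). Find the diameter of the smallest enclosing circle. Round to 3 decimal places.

20.881

Side lengths²: PQ² = 436, PR² = 58, QR² = 178.
Since PQ² = 436 ≥ 178 + 58 = 236, the angle opposite PQ is not acute, so the smallest enclosing circle has PQ as diameter.
Centre = midpoint of PQ = (0, 0), r² = 436/4 = 109.
Diameter = 2r = 2√109 ≈ 20.881.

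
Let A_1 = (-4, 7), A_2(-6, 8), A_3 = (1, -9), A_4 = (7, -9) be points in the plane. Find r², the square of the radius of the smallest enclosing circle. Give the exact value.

The farthest pair is A_2–A_4 with squared distance 458. The circle on this segment as diameter has centre (0.5, -0.5) and r² = 458/4 = 114.5.
Check A_1: distance² to centre = 76.5 ≤ 114.5, so it lies inside.
All remaining points lie in this disk, and no smaller disk contains both endpoints, so this is the minimum enclosing circle.

114.5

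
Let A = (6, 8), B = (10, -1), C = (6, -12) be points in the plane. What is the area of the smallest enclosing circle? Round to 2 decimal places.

314.16

Side lengths²: AB² = 97, AC² = 400, BC² = 137.
Since AC² = 400 ≥ 137 + 97 = 234, the angle opposite AC is not acute, so the smallest enclosing circle has AC as diameter.
Centre = midpoint of AC = (6, -2), r² = 400/4 = 100.
Area = π·r² = π·100 ≈ 314.16.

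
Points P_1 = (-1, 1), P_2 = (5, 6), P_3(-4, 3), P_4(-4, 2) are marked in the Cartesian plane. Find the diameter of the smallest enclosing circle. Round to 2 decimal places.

By Welzl's lemma the MEC is supported by two points (diametrically opposite) or three points (on a circumcircle).
The farthest pair is P_2–P_4 with squared distance 97. The circle on this segment as diameter has centre (0.5, 4) and r² = 97/4 = 24.25.
Check P_1: distance² to centre = 11.25 ≤ 24.25, so it lies inside.
All remaining points lie in this disk, and no smaller disk contains both endpoints, so this is the minimum enclosing circle.
Diameter = 2r = 2√(24.25) ≈ 9.85.

9.85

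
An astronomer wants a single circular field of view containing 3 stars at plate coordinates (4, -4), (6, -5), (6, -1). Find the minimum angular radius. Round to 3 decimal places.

Call the three points A, B, C in the order given.
Side lengths²: AB² = 5, AC² = 13, BC² = 16.
Since BC² = 16 < 13 + 5 = 18, the triangle is acute, so the smallest enclosing circle is the circumcircle.
Circumcentre = (5.75, -3), r² = 4.0625.
r = √(4.0625) ≈ 2.016.

2.016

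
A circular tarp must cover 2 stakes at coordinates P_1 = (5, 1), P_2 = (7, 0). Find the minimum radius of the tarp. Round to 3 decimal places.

1.118

The smallest circle enclosing two points has them as diameter endpoints.
Centre = midpoint = (6, 0.5); r² = |P_1P_2|²/4 = 5/4 = 1.25.
r = √(1.25) ≈ 1.118.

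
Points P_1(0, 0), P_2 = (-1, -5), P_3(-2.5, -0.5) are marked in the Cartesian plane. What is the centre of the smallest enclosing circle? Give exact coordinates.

Side lengths²: P_1P_2² = 26, P_1P_3² = 6.5, P_2P_3² = 22.5.
Since P_1P_2² = 26 < 22.5 + 6.5 = 29, the triangle is acute, so the smallest enclosing circle is the circumcircle.
Circumcentre = (-0.8125, -2.4375), r² = 6.6015625.
Centre = (-0.8125, -2.4375).

(-0.8125, -2.4375)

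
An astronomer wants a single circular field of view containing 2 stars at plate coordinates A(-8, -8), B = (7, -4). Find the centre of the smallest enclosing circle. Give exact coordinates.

The smallest circle enclosing two points has them as diameter endpoints.
Centre = midpoint = (-0.5, -6); r² = |AB|²/4 = 241/4 = 60.25.
Centre = (-0.5, -6).

(-0.5, -6)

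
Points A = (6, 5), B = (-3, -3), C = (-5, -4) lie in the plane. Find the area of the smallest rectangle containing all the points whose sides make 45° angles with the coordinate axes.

In coordinates u = x + y, v = x − y the rectangle is axis-aligned; the map (x,y)→(u,v) scales areas by 2.
u-values: 11, -6, -9; range = 11 − (-9) = 20.
v-values: 1, 0, -1; range = 1 − (-1) = 2.
Area = (20 × 2) / 2 = 20.

20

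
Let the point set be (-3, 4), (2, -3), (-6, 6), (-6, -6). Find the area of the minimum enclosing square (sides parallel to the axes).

144

The bounding box has width 8 and height 12.
An axis-aligned square enclosing the set must have side ≥ max(width, height).
So the minimum side is max(8, 12) = 12.
Area = 12² = 144.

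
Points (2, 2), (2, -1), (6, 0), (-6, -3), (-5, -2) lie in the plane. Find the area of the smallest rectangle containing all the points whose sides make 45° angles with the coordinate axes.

In coordinates u = x + y, v = x − y the rectangle is axis-aligned; the map (x,y)→(u,v) scales areas by 2.
u-values: 4, 1, 6, -9, -7; range = 6 − (-9) = 15.
v-values: 0, 3, 6, -3, -3; range = 6 − (-3) = 9.
Area = (15 × 9) / 2 = 67.5.

67.5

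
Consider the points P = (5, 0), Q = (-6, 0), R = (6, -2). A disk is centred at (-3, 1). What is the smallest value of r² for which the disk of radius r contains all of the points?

90

The required radius is the distance from (-3, 1) to the farthest point.
Squared distances: 65, 10, 90.
Maximum is 90, attained at R.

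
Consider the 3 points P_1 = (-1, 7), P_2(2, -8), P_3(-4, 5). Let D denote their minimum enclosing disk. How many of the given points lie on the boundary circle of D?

2

Side lengths²: P_1P_2² = 234, P_1P_3² = 13, P_2P_3² = 205.
Since P_1P_2² = 234 ≥ 205 + 13 = 218, the angle opposite P_1P_2 is not acute, so the smallest enclosing circle has P_1P_2 as diameter.
Centre = midpoint of P_1P_2 = (0.5, -0.5), r² = 234/4 = 58.5.
The points at distance exactly r from the centre are P_1, P_2 — 2 points.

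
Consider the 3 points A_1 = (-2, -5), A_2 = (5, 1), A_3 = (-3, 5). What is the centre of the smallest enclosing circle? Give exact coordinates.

(-15/38, 4/19)

Side lengths²: A_1A_2² = 85, A_1A_3² = 101, A_2A_3² = 80.
Since A_1A_3² = 101 < 85 + 80 = 165, the triangle is acute, so the smallest enclosing circle is the circumcircle.
Circumcentre = (-15/38, 4/19), r² = 42925/1444.
Centre = (-15/38, 4/19).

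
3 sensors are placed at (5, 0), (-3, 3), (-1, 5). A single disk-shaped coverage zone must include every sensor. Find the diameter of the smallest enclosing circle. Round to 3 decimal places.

8.544

Call the three points A, B, C in the order given.
Side lengths²: AB² = 73, AC² = 61, BC² = 8.
Since AB² = 73 ≥ 61 + 8 = 69, the angle opposite AB is not acute, so the smallest enclosing circle has AB as diameter.
Centre = midpoint of AB = (1, 1.5), r² = 73/4 = 18.25.
Diameter = 2r = 2√(18.25) ≈ 8.544.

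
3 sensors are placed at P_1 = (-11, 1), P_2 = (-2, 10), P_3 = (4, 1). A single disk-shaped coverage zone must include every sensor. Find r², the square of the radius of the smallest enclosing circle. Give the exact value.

58.5

Side lengths²: P_1P_2² = 162, P_1P_3² = 225, P_2P_3² = 117.
Since P_1P_3² = 225 < 162 + 117 = 279, the triangle is acute, so the smallest enclosing circle is the circumcircle.
Circumcentre = (-3.5, 2.5), r² = 58.5.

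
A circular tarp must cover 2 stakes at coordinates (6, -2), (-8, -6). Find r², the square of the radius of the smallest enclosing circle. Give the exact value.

53

The smallest circle enclosing two points has them as diameter endpoints.
Centre = midpoint = (-1, -4); r² = |(6, -2)−(-8, -6)|²/4 = 212/4 = 53.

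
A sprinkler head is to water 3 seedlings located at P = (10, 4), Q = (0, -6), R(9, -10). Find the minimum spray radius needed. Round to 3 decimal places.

7.519

Side lengths²: PQ² = 200, PR² = 197, QR² = 97.
Since PQ² = 200 < 197 + 97 = 294, the triangle is acute, so the smallest enclosing circle is the circumcircle.
Circumcentre = (177/26, -73/26), r² = 19109/338.
r = √(19109/338) ≈ 7.519.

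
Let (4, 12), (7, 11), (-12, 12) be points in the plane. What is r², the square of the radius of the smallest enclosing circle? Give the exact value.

90.5

Call the three points A, B, C in the order given.
Side lengths²: AB² = 10, AC² = 256, BC² = 362.
Since BC² = 362 ≥ 256 + 10 = 266, the angle opposite BC is not acute, so the smallest enclosing circle has BC as diameter.
Centre = midpoint of BC = (-2.5, 11.5), r² = 362/4 = 90.5.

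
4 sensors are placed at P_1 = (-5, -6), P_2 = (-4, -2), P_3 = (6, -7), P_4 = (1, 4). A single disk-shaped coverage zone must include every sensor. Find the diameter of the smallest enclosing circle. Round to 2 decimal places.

13.42

The minimum enclosing circle is determined by three boundary points: P_1, P_3, P_4.
Their circumcentre is (49/58, -157/58) with r² = 75701/1682.
The farthest remaining point P_2 is at distance² 40321/1682 ≤ 75701/1682.
Diameter = 2r = 2√(75701/1682) ≈ 13.42.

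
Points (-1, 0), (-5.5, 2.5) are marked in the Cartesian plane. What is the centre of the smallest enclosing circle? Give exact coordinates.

(-3.25, 1.25)

The smallest circle enclosing two points has them as diameter endpoints.
Centre = midpoint = (-3.25, 1.25); r² = |(-1, 0)−(-5.5, 2.5)|²/4 = 26.5/4 = 6.625.
Centre = (-3.25, 1.25).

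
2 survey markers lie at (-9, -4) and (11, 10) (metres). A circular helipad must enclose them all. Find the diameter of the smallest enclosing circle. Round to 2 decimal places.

24.41

The smallest circle enclosing two points has them as diameter endpoints.
Centre = midpoint = (1, 3); r² = |(-9, -4)−(11, 10)|²/4 = 596/4 = 149.
Diameter = 2r = 2√149 ≈ 24.41.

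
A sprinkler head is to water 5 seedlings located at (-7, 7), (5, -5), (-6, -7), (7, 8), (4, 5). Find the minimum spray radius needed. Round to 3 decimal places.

9.925

The farthest pair is (-6, -7)–(7, 8) with squared distance 394. The circle on this segment as diameter has centre (0.5, 0.5) and r² = 394/4 = 98.5.
Check (-7, 7): distance² to centre = 98.5 ≤ 98.5, so it lies inside.
All remaining points lie in this disk, and no smaller disk contains both endpoints, so this is the minimum enclosing circle.
r = √(98.5) ≈ 9.925.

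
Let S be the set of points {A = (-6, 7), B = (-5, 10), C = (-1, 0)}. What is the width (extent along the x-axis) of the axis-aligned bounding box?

5

max x = -1, min x = -6, so width = 5.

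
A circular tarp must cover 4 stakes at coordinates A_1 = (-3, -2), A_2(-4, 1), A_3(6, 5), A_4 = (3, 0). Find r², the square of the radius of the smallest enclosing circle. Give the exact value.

A smallest enclosing disk is always determined by at most three of the input points on its boundary.
The farthest pair is A_1–A_3 with squared distance 130. The circle on this segment as diameter has centre (1.5, 1.5) and r² = 130/4 = 32.5.
Check A_2: distance² to centre = 30.5 ≤ 32.5, so it lies inside.
All remaining points lie in this disk, and no smaller disk contains both endpoints, so this is the minimum enclosing circle.

32.5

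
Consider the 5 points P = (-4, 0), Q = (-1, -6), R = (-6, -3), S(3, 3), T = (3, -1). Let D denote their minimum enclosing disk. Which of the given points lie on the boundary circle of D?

By Welzl's lemma the MEC is supported by two points (diametrically opposite) or three points (on a circumcircle).
The minimum enclosing circle is determined by three boundary points: Q, R, S.
Their circumcentre is (-43/38, -21/38) with r² = 21437/722.
The farthest remaining point T is at distance² 12469/722 ≤ 21437/722.
The points at distance exactly r from the centre are Q, R, S — 3 points.

Q, R, S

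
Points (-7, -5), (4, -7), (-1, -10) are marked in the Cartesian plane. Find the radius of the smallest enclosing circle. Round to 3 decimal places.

Call the three points A, B, C in the order given.
Side lengths²: AB² = 125, AC² = 61, BC² = 34.
Since AB² = 125 ≥ 61 + 34 = 95, the angle opposite AB is not acute, so the smallest enclosing circle has AB as diameter.
Centre = midpoint of AB = (-1.5, -6), r² = 125/4 = 31.25.
r = √(31.25) ≈ 5.590.

5.590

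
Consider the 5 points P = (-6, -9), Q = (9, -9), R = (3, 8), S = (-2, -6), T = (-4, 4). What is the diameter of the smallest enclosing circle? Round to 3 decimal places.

A smallest enclosing disk is always determined by at most three of the input points on its boundary.
The minimum enclosing circle is determined by three boundary points: P, Q, R.
Their circumcentre is (1.5, -71/34) with r² = 60125/578.
The farthest remaining point T is at distance² 38909/578 ≤ 60125/578.
Diameter = 2r = 2√(60125/578) ≈ 20.398.

20.398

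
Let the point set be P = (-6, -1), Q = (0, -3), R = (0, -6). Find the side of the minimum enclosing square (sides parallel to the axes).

6

The bounding box has width 6 and height 5.
An axis-aligned square enclosing the set must have side ≥ max(width, height).
So the minimum side is max(6, 5) = 6.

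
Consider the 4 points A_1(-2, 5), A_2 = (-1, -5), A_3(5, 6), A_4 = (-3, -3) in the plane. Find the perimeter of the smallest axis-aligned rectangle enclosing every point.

38

Width = max x − min x = 5 − (-3) = 8.
Height = max y − min y = 6 − (-5) = 11.
Perimeter = 2(8 + 11) = 38.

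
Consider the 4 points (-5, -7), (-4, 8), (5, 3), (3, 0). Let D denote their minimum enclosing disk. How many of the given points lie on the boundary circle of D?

3

The minimum enclosing circle of a finite set is fixed by two of the points (as a diameter) or three (as a circumcircle).
The minimum enclosing circle is determined by three boundary points: (-5, -7), (-4, 8), (5, 3).
Their circumcentre is (-33/14, 5/14) with r² = 5989/98.
The farthest remaining point (3, 0) is at distance² 2825/98 ≤ 5989/98.
The points at distance exactly r from the centre are (-5, -7), (-4, 8), (5, 3) — 3 points.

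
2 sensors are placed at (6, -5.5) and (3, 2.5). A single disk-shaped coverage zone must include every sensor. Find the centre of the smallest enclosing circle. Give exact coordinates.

(4.5, -1.5)

The smallest circle enclosing two points has them as diameter endpoints.
Centre = midpoint = (4.5, -1.5); r² = |(6, -5.5)−(3, 2.5)|²/4 = 73/4 = 18.25.
Centre = (4.5, -1.5).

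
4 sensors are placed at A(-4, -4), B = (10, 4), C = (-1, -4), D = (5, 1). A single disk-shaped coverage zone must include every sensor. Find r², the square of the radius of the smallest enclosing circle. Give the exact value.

A smallest enclosing disk is always determined by at most three of the input points on its boundary.
The farthest pair is A–B with squared distance 260. The circle on this segment as diameter has centre (3, 0) and r² = 260/4 = 65.
Check C: distance² to centre = 32 ≤ 65, so it lies inside.
All remaining points lie in this disk, and no smaller disk contains both endpoints, so this is the minimum enclosing circle.

65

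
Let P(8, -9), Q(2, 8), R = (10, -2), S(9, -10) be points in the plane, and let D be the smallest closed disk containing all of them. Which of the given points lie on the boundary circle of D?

Q, S

The farthest pair is Q–S with squared distance 373. The circle on this segment as diameter has centre (5.5, -1) and r² = 373/4 = 93.25.
Check P: distance² to centre = 70.25 ≤ 93.25, so it lies inside.
All remaining points lie in this disk, and no smaller disk contains both endpoints, so this is the minimum enclosing circle.
The points at distance exactly r from the centre are Q, S — 2 points.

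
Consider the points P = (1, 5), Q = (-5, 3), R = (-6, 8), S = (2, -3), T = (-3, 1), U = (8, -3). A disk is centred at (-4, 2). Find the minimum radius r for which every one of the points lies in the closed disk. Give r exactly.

13

The required radius is the distance from (-4, 2) to the farthest point.
Squared distances: 34, 2, 40, 61, 2, 169.
Maximum is 169, attained at U.
r = √169 = 13.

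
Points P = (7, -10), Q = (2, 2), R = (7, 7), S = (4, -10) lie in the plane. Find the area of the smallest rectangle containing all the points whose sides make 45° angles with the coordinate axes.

170

In coordinates u = x + y, v = x − y the rectangle is axis-aligned; the map (x,y)→(u,v) scales areas by 2.
u-values: -3, 4, 14, -6; range = 14 − (-6) = 20.
v-values: 17, 0, 0, 14; range = 17 − 0 = 17.
Area = (20 × 17) / 2 = 170.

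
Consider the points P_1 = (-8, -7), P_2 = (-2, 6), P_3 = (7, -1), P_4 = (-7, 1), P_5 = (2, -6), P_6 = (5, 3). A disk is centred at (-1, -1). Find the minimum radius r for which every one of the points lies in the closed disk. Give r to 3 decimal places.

9.220

The required radius is the distance from (-1, -1) to the farthest point.
Squared distances: 85, 50, 64, 40, 34, 52.
Maximum is 85, attained at P_1.
r = √85 ≈ 9.220.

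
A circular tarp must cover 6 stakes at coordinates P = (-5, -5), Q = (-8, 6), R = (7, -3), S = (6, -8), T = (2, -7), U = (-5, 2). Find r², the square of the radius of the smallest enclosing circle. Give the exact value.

98

A smallest enclosing disk is always determined by at most three of the input points on its boundary.
The farthest pair is Q–S with squared distance 392. The circle on this segment as diameter has centre (-1, -1) and r² = 392/4 = 98.
Check P: distance² to centre = 32 ≤ 98, so it lies inside.
All remaining points lie in this disk, and no smaller disk contains both endpoints, so this is the minimum enclosing circle.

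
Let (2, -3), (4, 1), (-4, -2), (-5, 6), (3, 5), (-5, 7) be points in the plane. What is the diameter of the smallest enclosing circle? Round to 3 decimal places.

12.207

By Welzl's lemma the MEC is supported by two points (diametrically opposite) or three points (on a circumcircle).
The farthest pair is (2, -3)–(-5, 7) with squared distance 149. The circle on this segment as diameter has centre (-1.5, 2) and r² = 149/4 = 37.25.
Check (4, 1): distance² to centre = 31.25 ≤ 37.25, so it lies inside.
All remaining points lie in this disk, and no smaller disk contains both endpoints, so this is the minimum enclosing circle.
Diameter = 2r = 2√(37.25) ≈ 12.207.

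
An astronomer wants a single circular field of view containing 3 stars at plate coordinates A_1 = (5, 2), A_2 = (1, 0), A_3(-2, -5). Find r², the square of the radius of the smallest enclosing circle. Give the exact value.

Side lengths²: A_1A_2² = 20, A_1A_3² = 98, A_2A_3² = 34.
Since A_1A_3² = 98 ≥ 34 + 20 = 54, the angle opposite A_1A_3 is not acute, so the smallest enclosing circle has A_1A_3 as diameter.
Centre = midpoint of A_1A_3 = (1.5, -1.5), r² = 98/4 = 24.5.

24.5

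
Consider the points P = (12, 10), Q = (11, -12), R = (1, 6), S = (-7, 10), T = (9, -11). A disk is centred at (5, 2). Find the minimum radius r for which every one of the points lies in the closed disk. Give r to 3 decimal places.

The required radius is the distance from (5, 2) to the farthest point.
Squared distances: 113, 232, 32, 208, 185.
Maximum is 232, attained at Q.
r = √232 ≈ 15.232.

15.232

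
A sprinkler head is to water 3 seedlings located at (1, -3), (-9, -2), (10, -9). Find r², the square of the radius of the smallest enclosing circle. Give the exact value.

102.5

Call the three points A, B, C in the order given.
Side lengths²: AB² = 101, AC² = 117, BC² = 410.
Since BC² = 410 ≥ 117 + 101 = 218, the angle opposite BC is not acute, so the smallest enclosing circle has BC as diameter.
Centre = midpoint of BC = (0.5, -5.5), r² = 410/4 = 102.5.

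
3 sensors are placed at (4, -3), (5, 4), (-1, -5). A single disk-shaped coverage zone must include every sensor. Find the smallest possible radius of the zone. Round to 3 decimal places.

Call the three points A, B, C in the order given.
Side lengths²: AB² = 50, AC² = 29, BC² = 117.
Since BC² = 117 ≥ 50 + 29 = 79, the angle opposite BC is not acute, so the smallest enclosing circle has BC as diameter.
Centre = midpoint of BC = (2, -0.5), r² = 117/4 = 29.25.
r = √(29.25) ≈ 5.408.

5.408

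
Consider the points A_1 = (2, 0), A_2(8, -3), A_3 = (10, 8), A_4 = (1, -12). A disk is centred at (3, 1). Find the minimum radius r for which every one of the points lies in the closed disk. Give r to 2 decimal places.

The required radius is the distance from (3, 1) to the farthest point.
Squared distances: 2, 41, 98, 173.
Maximum is 173, attained at A_4.
r = √173 ≈ 13.15.

13.15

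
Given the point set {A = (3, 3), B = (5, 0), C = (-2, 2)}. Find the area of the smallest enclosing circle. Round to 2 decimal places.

41.63

Side lengths²: AB² = 13, AC² = 26, BC² = 53.
Since BC² = 53 ≥ 26 + 13 = 39, the angle opposite BC is not acute, so the smallest enclosing circle has BC as diameter.
Centre = midpoint of BC = (1.5, 1), r² = 53/4 = 13.25.
Area = π·r² = π·13.25 ≈ 41.63.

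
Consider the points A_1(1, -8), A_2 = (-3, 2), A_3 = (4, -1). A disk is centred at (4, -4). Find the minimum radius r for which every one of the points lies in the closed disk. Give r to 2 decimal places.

9.22

The required radius is the distance from (4, -4) to the farthest point.
Squared distances: 25, 85, 9.
Maximum is 85, attained at A_2.
r = √85 ≈ 9.22.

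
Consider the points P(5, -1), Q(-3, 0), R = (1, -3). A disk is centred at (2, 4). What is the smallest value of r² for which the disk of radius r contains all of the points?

50

The required radius is the distance from (2, 4) to the farthest point.
Squared distances: 34, 41, 50.
Maximum is 50, attained at R.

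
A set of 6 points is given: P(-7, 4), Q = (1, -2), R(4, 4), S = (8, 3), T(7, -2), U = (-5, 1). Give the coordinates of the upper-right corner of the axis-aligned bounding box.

x-range [-7, 8], y-range [-2, 4].
The upper-right corner is (8, 4).

(8, 4)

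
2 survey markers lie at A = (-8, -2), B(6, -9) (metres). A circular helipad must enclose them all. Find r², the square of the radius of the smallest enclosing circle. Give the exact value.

61.25

The smallest circle enclosing two points has them as diameter endpoints.
Centre = midpoint = (-1, -5.5); r² = |AB|²/4 = 245/4 = 61.25.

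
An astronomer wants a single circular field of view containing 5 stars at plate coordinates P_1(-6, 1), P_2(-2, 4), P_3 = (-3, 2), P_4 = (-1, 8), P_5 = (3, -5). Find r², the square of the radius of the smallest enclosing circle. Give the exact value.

88985/1922

A smallest enclosing disk is always determined by at most three of the input points on its boundary.
The minimum enclosing circle is determined by three boundary points: P_1, P_4, P_5.
Their circumcentre is (49/62, 89/62) with r² = 88985/1922.
The farthest remaining point P_3 is at distance² 28225/1922 ≤ 88985/1922.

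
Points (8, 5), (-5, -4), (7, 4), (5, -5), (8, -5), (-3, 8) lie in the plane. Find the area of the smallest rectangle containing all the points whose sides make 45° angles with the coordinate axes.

264

In coordinates u = x + y, v = x − y the rectangle is axis-aligned; the map (x,y)→(u,v) scales areas by 2.
u-values: 13, -9, 11, 0, 3, 5; range = 13 − (-9) = 22.
v-values: 3, -1, 3, 10, 13, -11; range = 13 − (-11) = 24.
Area = (22 × 24) / 2 = 264.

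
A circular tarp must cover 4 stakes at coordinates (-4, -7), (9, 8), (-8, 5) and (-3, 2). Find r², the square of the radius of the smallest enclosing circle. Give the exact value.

146765/1458

The minimum enclosing circle is determined by three boundary points: (-4, -7), (9, 8), (-8, 5).
Their circumcentre is (25/18, 79/54) with r² = 146765/1458.
The farthest remaining point (-3, 2) is at distance² 28505/1458 ≤ 146765/1458.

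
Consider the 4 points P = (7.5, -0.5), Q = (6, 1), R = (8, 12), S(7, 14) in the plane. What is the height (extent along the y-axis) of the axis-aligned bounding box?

max y = 14, min y = -0.5, so height = 14.5.

14.5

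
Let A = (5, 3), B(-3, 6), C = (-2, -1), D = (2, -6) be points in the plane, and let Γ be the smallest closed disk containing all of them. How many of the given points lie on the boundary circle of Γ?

By Welzl's lemma the MEC is supported by two points (diametrically opposite) or three points (on a circumcircle).
The farthest pair is B–D with squared distance 169. The circle on this segment as diameter has centre (-0.5, 0) and r² = 169/4 = 42.25.
Check A: distance² to centre = 39.25 ≤ 42.25, so it lies inside.
All remaining points lie in this disk, and no smaller disk contains both endpoints, so this is the minimum enclosing circle.
The points at distance exactly r from the centre are B, D — 2 points.

2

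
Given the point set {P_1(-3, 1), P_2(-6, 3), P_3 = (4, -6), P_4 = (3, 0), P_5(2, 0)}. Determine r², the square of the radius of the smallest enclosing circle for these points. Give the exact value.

The minimum enclosing circle of a finite set is fixed by two of the points (as a diameter) or three (as a circumcircle).
The farthest pair is P_2–P_3 with squared distance 181. The circle on this segment as diameter has centre (-1, -1.5) and r² = 181/4 = 45.25.
Check P_1: distance² to centre = 10.25 ≤ 45.25, so it lies inside.
All remaining points lie in this disk, and no smaller disk contains both endpoints, so this is the minimum enclosing circle.

45.25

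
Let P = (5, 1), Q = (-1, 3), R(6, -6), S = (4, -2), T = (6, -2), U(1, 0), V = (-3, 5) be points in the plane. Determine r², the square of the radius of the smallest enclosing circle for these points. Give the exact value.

50.5

The minimum enclosing circle of a finite set is fixed by two of the points (as a diameter) or three (as a circumcircle).
The farthest pair is R–V with squared distance 202. The circle on this segment as diameter has centre (1.5, -0.5) and r² = 202/4 = 50.5.
Check P: distance² to centre = 14.5 ≤ 50.5, so it lies inside.
All remaining points lie in this disk, and no smaller disk contains both endpoints, so this is the minimum enclosing circle.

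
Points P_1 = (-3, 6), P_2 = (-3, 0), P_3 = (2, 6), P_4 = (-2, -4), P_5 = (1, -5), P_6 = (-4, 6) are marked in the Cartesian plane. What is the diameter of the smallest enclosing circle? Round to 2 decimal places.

A smallest enclosing disk is always determined by at most three of the input points on its boundary.
The minimum enclosing circle is determined by three boundary points: P_3, P_5, P_6.
Their circumcentre is (-1, 8/11) with r² = 4453/121.
The farthest remaining point P_1 is at distance² 3848/121 ≤ 4453/121.
Diameter = 2r = 2√(4453/121) ≈ 12.13.

12.13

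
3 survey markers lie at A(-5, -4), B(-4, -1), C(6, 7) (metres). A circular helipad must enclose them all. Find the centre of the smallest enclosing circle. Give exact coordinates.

Side lengths²: AB² = 10, AC² = 242, BC² = 164.
Since AC² = 242 ≥ 164 + 10 = 174, the angle opposite AC is not acute, so the smallest enclosing circle has AC as diameter.
Centre = midpoint of AC = (0.5, 1.5), r² = 242/4 = 60.5.
Centre = (0.5, 1.5).

(0.5, 1.5)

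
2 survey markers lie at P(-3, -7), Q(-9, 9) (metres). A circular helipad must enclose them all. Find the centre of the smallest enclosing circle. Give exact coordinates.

The smallest circle enclosing two points has them as diameter endpoints.
Centre = midpoint = (-6, 1); r² = |PQ|²/4 = 292/4 = 73.
Centre = (-6, 1).

(-6, 1)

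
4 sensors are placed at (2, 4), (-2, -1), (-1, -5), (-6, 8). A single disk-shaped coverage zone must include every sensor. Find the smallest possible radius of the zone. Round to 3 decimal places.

By Welzl's lemma the MEC is supported by two points (diametrically opposite) or three points (on a circumcircle).
The farthest pair is (-1, -5)–(-6, 8) with squared distance 194. The circle on this segment as diameter has centre (-3.5, 1.5) and r² = 194/4 = 48.5.
Check (2, 4): distance² to centre = 36.5 ≤ 48.5, so it lies inside.
All remaining points lie in this disk, and no smaller disk contains both endpoints, so this is the minimum enclosing circle.
r = √(48.5) ≈ 6.964.

6.964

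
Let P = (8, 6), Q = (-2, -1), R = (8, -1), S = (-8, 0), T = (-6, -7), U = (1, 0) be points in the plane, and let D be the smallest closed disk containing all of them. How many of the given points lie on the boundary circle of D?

A smallest enclosing disk is always determined by at most three of the input points on its boundary.
The farthest pair is P–T with squared distance 365. The circle on this segment as diameter has centre (1, -0.5) and r² = 365/4 = 91.25.
Check Q: distance² to centre = 9.25 ≤ 91.25, so it lies inside.
All remaining points lie in this disk, and no smaller disk contains both endpoints, so this is the minimum enclosing circle.
The points at distance exactly r from the centre are P, T — 2 points.

2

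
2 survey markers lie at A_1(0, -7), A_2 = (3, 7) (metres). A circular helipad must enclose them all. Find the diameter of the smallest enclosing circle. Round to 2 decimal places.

The smallest circle enclosing two points has them as diameter endpoints.
Centre = midpoint = (1.5, 0); r² = |A_1A_2|²/4 = 205/4 = 51.25.
Diameter = 2r = 2√(51.25) ≈ 14.32.

14.32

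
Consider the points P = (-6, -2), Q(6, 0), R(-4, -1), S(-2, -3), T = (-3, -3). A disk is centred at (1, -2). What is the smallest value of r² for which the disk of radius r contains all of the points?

49

The required radius is the distance from (1, -2) to the farthest point.
Squared distances: 49, 29, 26, 10, 17.
Maximum is 49, attained at P.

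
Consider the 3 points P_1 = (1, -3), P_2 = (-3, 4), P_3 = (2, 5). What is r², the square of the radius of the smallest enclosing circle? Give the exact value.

Side lengths²: P_1P_2² = 65, P_1P_3² = 65, P_2P_3² = 26.
Since P_1P_3² = 65 < 65 + 26 = 91, the triangle is acute, so the smallest enclosing circle is the circumcircle.
Circumcentre = (1/6, 7/6), r² = 325/18.

325/18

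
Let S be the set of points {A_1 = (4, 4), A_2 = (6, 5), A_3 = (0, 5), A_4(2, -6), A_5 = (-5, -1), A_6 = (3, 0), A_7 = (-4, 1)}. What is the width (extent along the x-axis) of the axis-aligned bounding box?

max x = 6, min x = -5, so width = 11.

11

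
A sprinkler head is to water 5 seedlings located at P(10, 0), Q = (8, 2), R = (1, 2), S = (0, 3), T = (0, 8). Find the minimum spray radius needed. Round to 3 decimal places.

6.403

By Welzl's lemma the MEC is supported by two points (diametrically opposite) or three points (on a circumcircle).
The farthest pair is P–T with squared distance 164. The circle on this segment as diameter has centre (5, 4) and r² = 164/4 = 41.
Check Q: distance² to centre = 13 ≤ 41, so it lies inside.
All remaining points lie in this disk, and no smaller disk contains both endpoints, so this is the minimum enclosing circle.
r = √41 ≈ 6.403.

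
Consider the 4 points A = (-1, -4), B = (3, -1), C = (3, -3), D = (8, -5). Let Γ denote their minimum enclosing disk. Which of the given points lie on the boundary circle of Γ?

A, D

The farthest pair is A–D with squared distance 82. The circle on this segment as diameter has centre (3.5, -4.5) and r² = 82/4 = 20.5.
Check B: distance² to centre = 12.5 ≤ 20.5, so it lies inside.
All remaining points lie in this disk, and no smaller disk contains both endpoints, so this is the minimum enclosing circle.
The points at distance exactly r from the centre are A, D — 2 points.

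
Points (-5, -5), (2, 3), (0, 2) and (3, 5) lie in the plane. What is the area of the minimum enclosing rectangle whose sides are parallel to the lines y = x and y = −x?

In coordinates u = x + y, v = x − y the rectangle is axis-aligned; the map (x,y)→(u,v) scales areas by 2.
u-values: -10, 5, 2, 8; range = 8 − (-10) = 18.
v-values: 0, -1, -2, -2; range = 0 − (-2) = 2.
Area = (18 × 2) / 2 = 18.

18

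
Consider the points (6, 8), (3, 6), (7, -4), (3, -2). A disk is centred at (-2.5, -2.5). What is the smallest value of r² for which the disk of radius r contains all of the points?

182.5

The required radius is the distance from (-2.5, -2.5) to the farthest point.
Squared distances: 182.5, 102.5, 92.5, 30.5.
Maximum is 182.5, attained at (6, 8).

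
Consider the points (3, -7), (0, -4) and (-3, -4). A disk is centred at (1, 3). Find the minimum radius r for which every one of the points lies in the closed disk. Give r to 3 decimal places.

10.198

The required radius is the distance from (1, 3) to the farthest point.
Squared distances: 104, 50, 65.
Maximum is 104, attained at (3, -7).
r = √104 ≈ 10.198.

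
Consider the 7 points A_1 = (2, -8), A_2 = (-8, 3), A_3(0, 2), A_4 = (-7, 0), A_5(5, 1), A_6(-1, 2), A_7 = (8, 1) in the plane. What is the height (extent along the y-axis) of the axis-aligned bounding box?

max y = 3, min y = -8, so height = 11.

11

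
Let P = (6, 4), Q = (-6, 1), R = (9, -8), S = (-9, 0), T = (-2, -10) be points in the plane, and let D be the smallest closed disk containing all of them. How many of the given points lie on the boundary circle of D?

3

A smallest enclosing disk is always determined by at most three of the input points on its boundary.
The minimum enclosing circle is determined by three boundary points: P, R, S.
Their circumcentre is (0.0625, -3.859375) with r² = 97.0236816406.
The farthest remaining point Q is at distance² 60.3674316406 ≤ 97.0236816406.
The points at distance exactly r from the centre are P, R, S — 3 points.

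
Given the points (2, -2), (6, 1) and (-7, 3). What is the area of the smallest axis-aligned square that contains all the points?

169

The bounding box has width 13 and height 5.
An axis-aligned square enclosing the set must have side ≥ max(width, height).
So the minimum side is max(13, 5) = 13.
Area = 13² = 169.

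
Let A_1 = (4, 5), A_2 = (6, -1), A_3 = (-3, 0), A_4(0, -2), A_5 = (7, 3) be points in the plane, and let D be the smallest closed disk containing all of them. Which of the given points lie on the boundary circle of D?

A_3, A_5

The minimum enclosing circle of a finite set is fixed by two of the points (as a diameter) or three (as a circumcircle).
The farthest pair is A_3–A_5 with squared distance 109. The circle on this segment as diameter has centre (2, 1.5) and r² = 109/4 = 27.25.
Check A_1: distance² to centre = 16.25 ≤ 27.25, so it lies inside.
All remaining points lie in this disk, and no smaller disk contains both endpoints, so this is the minimum enclosing circle.
The points at distance exactly r from the centre are A_3, A_5 — 2 points.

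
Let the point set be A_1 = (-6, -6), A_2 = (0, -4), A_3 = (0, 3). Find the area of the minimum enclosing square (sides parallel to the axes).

81

The bounding box has width 6 and height 9.
An axis-aligned square enclosing the set must have side ≥ max(width, height).
So the minimum side is max(6, 9) = 9.
Area = 9² = 81.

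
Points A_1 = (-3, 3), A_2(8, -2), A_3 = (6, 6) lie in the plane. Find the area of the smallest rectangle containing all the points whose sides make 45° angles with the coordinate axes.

In coordinates u = x + y, v = x − y the rectangle is axis-aligned; the map (x,y)→(u,v) scales areas by 2.
u-values: 0, 6, 12; range = 12 − 0 = 12.
v-values: -6, 10, 0; range = 10 − (-6) = 16.
Area = (12 × 16) / 2 = 96.

96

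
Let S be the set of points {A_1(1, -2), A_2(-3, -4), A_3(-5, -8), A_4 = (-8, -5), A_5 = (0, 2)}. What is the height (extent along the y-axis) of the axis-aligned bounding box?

10

max y = 2, min y = -8, so height = 10.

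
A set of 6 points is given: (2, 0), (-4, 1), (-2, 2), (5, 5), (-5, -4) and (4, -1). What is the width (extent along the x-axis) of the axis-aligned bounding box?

max x = 5, min x = -5, so width = 10.

10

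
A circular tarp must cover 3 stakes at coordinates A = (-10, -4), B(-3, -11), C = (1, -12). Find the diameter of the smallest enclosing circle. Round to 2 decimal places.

13.60

Side lengths²: AB² = 98, AC² = 185, BC² = 17.
Since AC² = 185 ≥ 98 + 17 = 115, the angle opposite AC is not acute, so the smallest enclosing circle has AC as diameter.
Centre = midpoint of AC = (-4.5, -8), r² = 185/4 = 46.25.
Diameter = 2r = 2√(46.25) ≈ 13.60.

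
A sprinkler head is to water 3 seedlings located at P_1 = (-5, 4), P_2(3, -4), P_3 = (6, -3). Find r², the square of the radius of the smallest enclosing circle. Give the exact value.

42.5

Side lengths²: P_1P_2² = 128, P_1P_3² = 170, P_2P_3² = 10.
Since P_1P_3² = 170 ≥ 128 + 10 = 138, the angle opposite P_1P_3 is not acute, so the smallest enclosing circle has P_1P_3 as diameter.
Centre = midpoint of P_1P_3 = (0.5, 0.5), r² = 170/4 = 42.5.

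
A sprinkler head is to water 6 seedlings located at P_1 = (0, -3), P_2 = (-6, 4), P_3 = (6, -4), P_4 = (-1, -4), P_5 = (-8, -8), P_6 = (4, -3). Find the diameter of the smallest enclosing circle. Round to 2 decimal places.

15.97

The minimum enclosing circle is determined by three boundary points: P_2, P_3, P_5.
Their circumcentre is (-1.9, -2.85) with r² = 63.7325.
The farthest remaining point P_6 is at distance² 34.8325 ≤ 63.7325.
Diameter = 2r = 2√(63.7325) ≈ 15.97.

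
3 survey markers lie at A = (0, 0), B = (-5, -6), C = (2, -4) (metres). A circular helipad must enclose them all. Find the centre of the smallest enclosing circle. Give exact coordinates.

Side lengths²: AB² = 61, AC² = 20, BC² = 53.
Since AB² = 61 < 53 + 20 = 73, the triangle is acute, so the smallest enclosing circle is the circumcircle.
Circumcentre = (-1.9375, -3.46875), r² = 15.7861328125.
Centre = (-1.9375, -3.46875).

(-1.9375, -3.46875)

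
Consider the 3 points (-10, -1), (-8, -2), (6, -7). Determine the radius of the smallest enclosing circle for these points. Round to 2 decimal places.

Call the three points A, B, C in the order given.
Side lengths²: AB² = 5, AC² = 292, BC² = 221.
Since AC² = 292 ≥ 221 + 5 = 226, the angle opposite AC is not acute, so the smallest enclosing circle has AC as diameter.
Centre = midpoint of AC = (-2, -4), r² = 292/4 = 73.
r = √73 ≈ 8.54.

8.54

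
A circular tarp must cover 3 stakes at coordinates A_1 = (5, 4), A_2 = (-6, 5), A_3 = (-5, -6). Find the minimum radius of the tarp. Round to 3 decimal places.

Side lengths²: A_1A_2² = 122, A_1A_3² = 200, A_2A_3² = 122.
Since A_1A_3² = 200 < 122 + 122 = 244, the triangle is acute, so the smallest enclosing circle is the circumcircle.
Circumcentre = (-11/12, -1/12), r² = 3721/72.
r = √(3721/72) ≈ 7.189.

7.189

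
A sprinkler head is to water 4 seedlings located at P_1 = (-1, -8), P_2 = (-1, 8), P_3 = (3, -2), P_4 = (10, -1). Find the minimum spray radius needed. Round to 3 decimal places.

8.423

A smallest enclosing disk is always determined by at most three of the input points on its boundary.
The minimum enclosing circle is determined by three boundary points: P_1, P_2, P_4.
Their circumcentre is (18/11, 0) with r² = 8585/121.
The farthest remaining point P_3 is at distance² 709/121 ≤ 8585/121.
r = √(8585/121) ≈ 8.423.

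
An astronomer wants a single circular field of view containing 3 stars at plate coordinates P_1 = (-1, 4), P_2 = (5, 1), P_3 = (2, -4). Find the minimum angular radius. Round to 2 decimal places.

Side lengths²: P_1P_2² = 45, P_1P_3² = 73, P_2P_3² = 34.
Since P_1P_3² = 73 < 45 + 34 = 79, the triangle is acute, so the smallest enclosing circle is the circumcircle.
Circumcentre = (21/26, 3/26), r² = 6205/338.
r = √(6205/338) ≈ 4.28.

4.28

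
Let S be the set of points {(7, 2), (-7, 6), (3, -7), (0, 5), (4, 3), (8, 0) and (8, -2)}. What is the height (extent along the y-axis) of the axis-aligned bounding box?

max y = 6, min y = -7, so height = 13.

13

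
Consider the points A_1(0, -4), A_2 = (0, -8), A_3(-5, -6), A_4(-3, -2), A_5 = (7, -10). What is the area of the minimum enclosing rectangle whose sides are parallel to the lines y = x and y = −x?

In coordinates u = x + y, v = x − y the rectangle is axis-aligned; the map (x,y)→(u,v) scales areas by 2.
u-values: -4, -8, -11, -5, -3; range = -3 − (-11) = 8.
v-values: 4, 8, 1, -1, 17; range = 17 − (-1) = 18.
Area = (8 × 18) / 2 = 72.

72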